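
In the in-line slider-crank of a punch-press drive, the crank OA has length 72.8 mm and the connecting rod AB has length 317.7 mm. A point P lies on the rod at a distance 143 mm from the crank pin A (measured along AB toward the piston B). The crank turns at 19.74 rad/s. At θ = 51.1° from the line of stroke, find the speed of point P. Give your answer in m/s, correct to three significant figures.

ω = 19.74 rad/s.  Crank-pin speed |V_A| = rω = 1.4371 m/s, perpendicular to OA.
Rod angle: sinφ = −(r/L) sinθ ⇒ φ = -10.273°; ω_rod = −rω cosθ/√(L²−r²sin²θ) = -2.8868 rad/s.
V_P = V_A + ω_rod × AP, with AP = 0.143 m along the rod.
Components: V_Px = −rω sinθ − a·ω_rod·sinφ = -1.192 m/s;  V_Py = rω cosθ + a·ω_rod·cosφ = +0.49624 m/s.
|V_P| = √(V_Px² + V_Py²) = 1.2912 m/s.

1.29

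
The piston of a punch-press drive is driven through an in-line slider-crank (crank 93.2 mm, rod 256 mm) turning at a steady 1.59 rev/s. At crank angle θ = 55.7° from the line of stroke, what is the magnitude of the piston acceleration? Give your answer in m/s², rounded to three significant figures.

ω = 2π·1.59 = 9.99 rad/s
x(θ) = r cosθ + √(L² − r² sin²θ); with ω constant, a = ω²·d²x/dθ².
d²x/dθ² = −r cosθ − r²(cos2θ)/√u − r⁴ sin²2θ/(4u^{3/2}),  u = L² − r² sin²θ = 0.0596082 m².
Substituting r = 0.0932 m, L = 0.256 m, θ = 55.7°: d²x/dθ² = -0.040663 m.
a = ω²·d²x/dθ² = (9.99)²·(-0.040663) = -4.0584 m/s²;  |a| = 4.0584 m/s².

4.06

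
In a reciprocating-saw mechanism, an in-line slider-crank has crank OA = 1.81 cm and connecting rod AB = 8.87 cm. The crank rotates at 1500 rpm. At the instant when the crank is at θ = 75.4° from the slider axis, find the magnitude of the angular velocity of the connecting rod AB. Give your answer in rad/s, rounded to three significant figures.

ω = 157.1 rad/s (converted from 1500 rpm).
The rod makes angle φ with the slider axis where L sinφ = r sinθ; differentiating, L cosφ·φ̇ = r ω cosθ.
L cosφ = √(L² − r² sin²θ) = 0.086953 m.
|ω_rod| = r ω |cosθ| / √(L² − r² sin²θ) = 0.0181·157.1·0.25207/0.086953 = 8.242 rad/s.

8.24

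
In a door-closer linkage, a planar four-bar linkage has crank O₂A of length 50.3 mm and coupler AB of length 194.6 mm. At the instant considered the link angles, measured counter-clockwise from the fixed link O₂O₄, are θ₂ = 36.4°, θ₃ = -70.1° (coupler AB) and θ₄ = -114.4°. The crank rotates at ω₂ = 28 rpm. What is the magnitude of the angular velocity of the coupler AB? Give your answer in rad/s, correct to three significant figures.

ω₂ = 2.932 rad/s (from 28 rpm).
Differentiating the loop-closure r₂e^{iθ₂}+r₃e^{iθ₃}=r₁+r₄e^{iθ₄} gives r₂ω₂e^{iθ₂}+r₃ω₃e^{iθ₃}=r₄ω₄e^{iθ₄}.
Eliminating the other unknown: ω₃ = r₂ω₂ sin(θ₄−θ₂) / [r₃ sin(θ₃−θ₄)].
Numerator sine = -0.48786; denominator sine = +0.69842.
Result = 0.0503·2.932·(-0.48786) / (0.1946·(+0.69842)) = -0.52941 rad/s; magnitude 0.52941 rad/s.

0.529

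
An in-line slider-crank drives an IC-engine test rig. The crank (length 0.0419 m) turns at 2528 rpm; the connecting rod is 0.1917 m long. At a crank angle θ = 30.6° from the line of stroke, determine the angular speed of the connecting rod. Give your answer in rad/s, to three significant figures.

ω = 264.7 rad/s (converted from 2528 rpm).
The rod makes angle φ with the slider axis where L sinφ = r sinθ; differentiating, L cosφ·φ̇ = r ω cosθ.
L cosφ = √(L² − r² sin²θ) = 0.19051 m.
|ω_rod| = r ω |cosθ| / √(L² − r² sin²θ) = 0.0419·264.7·0.86074/0.19051 = 50.116 rad/s.

50.1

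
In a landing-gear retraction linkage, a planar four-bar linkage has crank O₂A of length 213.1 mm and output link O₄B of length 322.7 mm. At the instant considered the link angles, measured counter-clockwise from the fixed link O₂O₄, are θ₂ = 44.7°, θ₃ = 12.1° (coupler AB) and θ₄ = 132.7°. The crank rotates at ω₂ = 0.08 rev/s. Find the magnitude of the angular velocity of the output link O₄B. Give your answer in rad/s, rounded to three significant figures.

0.208

ω₂ = 0.5027 rad/s (from 0.08 rev/s).
Differentiating the loop-closure r₂e^{iθ₂}+r₃e^{iθ₃}=r₁+r₄e^{iθ₄} gives r₂ω₂e^{iθ₂}+r₃ω₃e^{iθ₃}=r₄ω₄e^{iθ₄}.
Eliminating the other unknown: ω₄ = r₂ω₂ sin(θ₂−θ₃) / [r₄ sin(θ₄−θ₃)].
Numerator sine = +0.53877; denominator sine = +0.86074.
Result = 0.2131·0.5027·(+0.53877) / (0.3227·(+0.86074)) = +0.20777 rad/s; magnitude 0.20777 rad/s.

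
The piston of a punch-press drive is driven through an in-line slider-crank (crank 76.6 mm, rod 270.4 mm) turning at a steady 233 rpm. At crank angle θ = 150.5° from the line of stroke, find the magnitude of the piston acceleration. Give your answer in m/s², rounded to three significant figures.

ω = 2π·233/60 = 24.4 rad/s
x(θ) = r cosθ + √(L² − r² sin²θ); with ω constant, a = ω²·d²x/dθ².
d²x/dθ² = −r cosθ − r²(cos2θ)/√u − r⁴ sin²2θ/(4u^{3/2}),  u = L² − r² sin²θ = 0.0716934 m².
Substituting r = 0.0766 m, L = 0.2704 m, θ = 150.5°: d²x/dθ² = +0.055053 m.
a = ω²·d²x/dθ² = (24.4)²·(+0.055053) = +32.776 m/s²;  |a| = 32.776 m/s².

32.8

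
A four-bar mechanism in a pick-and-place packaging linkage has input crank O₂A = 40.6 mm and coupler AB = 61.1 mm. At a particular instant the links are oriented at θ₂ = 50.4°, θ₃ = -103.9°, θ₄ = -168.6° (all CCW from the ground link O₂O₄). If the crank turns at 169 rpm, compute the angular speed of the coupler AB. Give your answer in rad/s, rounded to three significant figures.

8.19

ω₂ = 17.7 rad/s (from 169 rpm).
Differentiating the loop-closure r₂e^{iθ₂}+r₃e^{iθ₃}=r₁+r₄e^{iθ₄} gives r₂ω₂e^{iθ₂}+r₃ω₃e^{iθ₃}=r₄ω₄e^{iθ₄}.
Eliminating the other unknown: ω₃ = r₂ω₂ sin(θ₄−θ₂) / [r₃ sin(θ₃−θ₄)].
Numerator sine = +0.62932; denominator sine = +0.90408.
Result = 0.0406·17.7·(+0.62932) / (0.0611·(+0.90408)) = +8.1859 rad/s; magnitude 8.1859 rad/s.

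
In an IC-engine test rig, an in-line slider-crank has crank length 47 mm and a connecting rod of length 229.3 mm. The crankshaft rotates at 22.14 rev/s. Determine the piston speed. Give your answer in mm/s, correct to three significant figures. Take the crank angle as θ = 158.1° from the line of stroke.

ω = 2π·22.1 = 139.1 rad/s
For an in-line slider-crank, x = r cosθ + √(L² − r² sin²θ), so v = −rω sinθ·[1 + r cosθ/√(L² − r² sin²θ)].
With r = 0.047 m, L = 0.2293 m, θ = 158.1°: √(L² − r² sin²θ) = 0.22863 m.
v = −0.047·139.1·0.37299·[1 + 0.047·-0.92784/0.22863] = -1.9735 m/s.
|v| = 1.9735 m/s = 1973.5 mm/s.

1970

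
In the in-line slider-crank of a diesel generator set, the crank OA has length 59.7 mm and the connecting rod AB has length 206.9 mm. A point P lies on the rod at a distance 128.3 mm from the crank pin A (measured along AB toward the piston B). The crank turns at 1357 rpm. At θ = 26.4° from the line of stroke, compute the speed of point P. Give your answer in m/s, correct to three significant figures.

5.25

ω = 142.1 rad/s.  Crank-pin speed |V_A| = rω = 8.4837 m/s, perpendicular to OA.
Rod angle: sinφ = −(r/L) sinθ ⇒ φ = -7.371°; ω_rod = −rω cosθ/√(L²−r²sin²θ) = -37.033 rad/s.
V_P = V_A + ω_rod × AP, with AP = 0.1283 m along the rod.
Components: V_Px = −rω sinθ − a·ω_rod·sinφ = -4.3817 m/s;  V_Py = rω cosθ + a·ω_rod·cosφ = +2.8868 m/s.
|V_P| = √(V_Px² + V_Py²) = 5.2472 m/s.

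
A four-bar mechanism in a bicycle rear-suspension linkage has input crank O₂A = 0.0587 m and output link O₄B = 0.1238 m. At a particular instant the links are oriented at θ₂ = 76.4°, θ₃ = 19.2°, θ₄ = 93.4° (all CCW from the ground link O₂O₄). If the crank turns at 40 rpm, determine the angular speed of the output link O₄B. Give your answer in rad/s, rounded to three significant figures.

ω₂ = 4.189 rad/s (from 40 rpm).
Differentiating the loop-closure r₂e^{iθ₂}+r₃e^{iθ₃}=r₁+r₄e^{iθ₄} gives r₂ω₂e^{iθ₂}+r₃ω₃e^{iθ₃}=r₄ω₄e^{iθ₄}.
Eliminating the other unknown: ω₄ = r₂ω₂ sin(θ₂−θ₃) / [r₄ sin(θ₄−θ₃)].
Numerator sine = +0.84057; denominator sine = +0.96222.
Result = 0.0587·4.189·(+0.84057) / (0.1238·(+0.96222)) = +1.735 rad/s; magnitude 1.735 rad/s.

1.74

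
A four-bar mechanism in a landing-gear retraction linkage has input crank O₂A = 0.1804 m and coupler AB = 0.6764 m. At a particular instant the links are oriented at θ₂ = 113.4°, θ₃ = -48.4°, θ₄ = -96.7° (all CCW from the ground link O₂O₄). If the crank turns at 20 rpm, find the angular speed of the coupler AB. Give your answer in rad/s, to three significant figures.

0.375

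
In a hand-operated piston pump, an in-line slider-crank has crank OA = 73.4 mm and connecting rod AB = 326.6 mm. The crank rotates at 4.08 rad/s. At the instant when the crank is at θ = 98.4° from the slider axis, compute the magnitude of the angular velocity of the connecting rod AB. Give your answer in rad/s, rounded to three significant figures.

ω = 4.08 rad/s
The rod makes angle φ with the slider axis where L sinφ = r sinθ; differentiating, L cosφ·φ̇ = r ω cosθ.
L cosφ = √(L² − r² sin²θ) = 0.31843 m.
|ω_rod| = r ω |cosθ| / √(L² − r² sin²θ) = 0.0734·4.08·0.14608/0.31843 = 0.13739 rad/s.

0.137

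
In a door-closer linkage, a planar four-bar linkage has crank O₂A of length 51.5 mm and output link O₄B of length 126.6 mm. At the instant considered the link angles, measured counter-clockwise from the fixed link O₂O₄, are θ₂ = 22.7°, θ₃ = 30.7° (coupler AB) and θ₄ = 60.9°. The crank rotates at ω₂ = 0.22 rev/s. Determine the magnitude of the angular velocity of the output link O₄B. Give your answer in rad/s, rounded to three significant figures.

0.156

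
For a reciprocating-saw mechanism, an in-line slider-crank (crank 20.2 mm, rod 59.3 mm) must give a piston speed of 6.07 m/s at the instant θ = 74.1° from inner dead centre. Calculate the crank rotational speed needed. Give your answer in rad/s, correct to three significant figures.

For an in-line slider-crank, |v_piston| = rω|sinθ|·[1 + r cosθ/√(L² − r² sin²θ)].
With r = 0.0202 m, L = 0.0593 m, θ = 74.1°: the bracketed kinematic factor |dx/dθ| = 0.021346 m.
ω = v/|dx/dθ| = 6.07/0.021346 = 284.36 rad/s.

284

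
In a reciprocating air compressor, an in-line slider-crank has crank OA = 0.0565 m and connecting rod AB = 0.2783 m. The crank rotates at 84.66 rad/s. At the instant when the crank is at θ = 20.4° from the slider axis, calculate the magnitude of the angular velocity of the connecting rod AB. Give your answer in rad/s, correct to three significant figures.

16.2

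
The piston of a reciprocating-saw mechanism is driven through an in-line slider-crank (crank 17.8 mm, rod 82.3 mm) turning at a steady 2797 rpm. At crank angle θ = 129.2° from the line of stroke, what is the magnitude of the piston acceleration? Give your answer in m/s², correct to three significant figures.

ω = 2π·2797/60 = 292.9 rad/s
x(θ) = r cosθ + √(L² − r² sin²θ); with ω constant, a = ω²·d²x/dθ².
d²x/dθ² = −r cosθ − r²(cos2θ)/√u − r⁴ sin²2θ/(4u^{3/2}),  u = L² − r² sin²θ = 0.00658302 m².
Substituting r = 0.0178 m, L = 0.0823 m, θ = 129.2°: d²x/dθ² = +0.01199 m.
a = ω²·d²x/dθ² = (292.9)²·(+0.01199) = +1028.7 m/s²;  |a| = 1028.7 m/s².

1030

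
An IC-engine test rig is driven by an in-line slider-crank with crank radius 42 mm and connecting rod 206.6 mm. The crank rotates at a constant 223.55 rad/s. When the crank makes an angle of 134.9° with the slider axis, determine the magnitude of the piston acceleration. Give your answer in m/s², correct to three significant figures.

ω = 223.6 rad/s
x(θ) = r cosθ + √(L² − r² sin²θ); with ω constant, a = ω²·d²x/dθ².
d²x/dθ² = −r cosθ − r²(cos2θ)/√u − r⁴ sin²2θ/(4u^{3/2}),  u = L² − r² sin²θ = 0.0417985 m².
Substituting r = 0.042 m, L = 0.2066 m, θ = 134.9°: d²x/dθ² = +0.029586 m.
a = ω²·d²x/dθ² = (223.6)²·(+0.029586) = +1478.5 m/s²;  |a| = 1478.5 m/s².

1480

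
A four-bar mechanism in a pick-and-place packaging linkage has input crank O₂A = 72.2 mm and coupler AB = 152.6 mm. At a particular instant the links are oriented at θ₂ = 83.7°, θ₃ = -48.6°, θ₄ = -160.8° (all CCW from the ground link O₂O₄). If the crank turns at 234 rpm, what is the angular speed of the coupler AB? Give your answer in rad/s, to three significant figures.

11.3

ω₂ = 24.5 rad/s (from 234 rpm).
Differentiating the loop-closure r₂e^{iθ₂}+r₃e^{iθ₃}=r₁+r₄e^{iθ₄} gives r₂ω₂e^{iθ₂}+r₃ω₃e^{iθ₃}=r₄ω₄e^{iθ₄}.
Eliminating the other unknown: ω₃ = r₂ω₂ sin(θ₄−θ₂) / [r₃ sin(θ₃−θ₄)].
Numerator sine = +0.90259; denominator sine = +0.92587.
Result = 0.0722·24.5·(+0.90259) / (0.1526·(+0.92587)) = +11.302 rad/s; magnitude 11.302 rad/s.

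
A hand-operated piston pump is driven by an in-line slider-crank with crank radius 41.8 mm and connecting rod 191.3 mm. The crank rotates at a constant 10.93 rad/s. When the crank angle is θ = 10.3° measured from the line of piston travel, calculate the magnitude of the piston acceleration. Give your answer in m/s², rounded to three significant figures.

ω = 10.93 rad/s
x(θ) = r cosθ + √(L² − r² sin²θ); with ω constant, a = ω²·d²x/dθ².
d²x/dθ² = −r cosθ − r²(cos2θ)/√u − r⁴ sin²2θ/(4u^{3/2}),  u = L² − r² sin²θ = 0.0365398 m².
Substituting r = 0.0418 m, L = 0.1913 m, θ = 10.3°: d²x/dθ² = -0.049696 m.
a = ω²·d²x/dθ² = (10.93)²·(-0.049696) = -5.9369 m/s²;  |a| = 5.9369 m/s².

5.94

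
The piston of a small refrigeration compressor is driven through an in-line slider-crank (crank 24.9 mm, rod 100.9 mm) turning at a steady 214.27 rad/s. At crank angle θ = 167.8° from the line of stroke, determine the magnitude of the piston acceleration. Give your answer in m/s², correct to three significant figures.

859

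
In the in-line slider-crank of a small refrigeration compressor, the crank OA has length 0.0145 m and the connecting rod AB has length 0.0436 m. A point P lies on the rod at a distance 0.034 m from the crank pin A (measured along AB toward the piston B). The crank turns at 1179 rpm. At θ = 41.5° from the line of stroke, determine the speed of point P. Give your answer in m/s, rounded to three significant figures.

ω = 123.5 rad/s.  Crank-pin speed |V_A| = rω = 1.7902 m/s, perpendicular to OA.
Rod angle: sinφ = −(r/L) sinθ ⇒ φ = -12.731°; ω_rod = −rω cosθ/√(L²−r²sin²θ) = -31.528 rad/s.
V_P = V_A + ω_rod × AP, with AP = 0.034 m along the rod.
Components: V_Px = −rω sinθ − a·ω_rod·sinφ = -1.4225 m/s;  V_Py = rω cosθ + a·ω_rod·cosφ = +0.29522 m/s.
|V_P| = √(V_Px² + V_Py²) = 1.4528 m/s.

1.45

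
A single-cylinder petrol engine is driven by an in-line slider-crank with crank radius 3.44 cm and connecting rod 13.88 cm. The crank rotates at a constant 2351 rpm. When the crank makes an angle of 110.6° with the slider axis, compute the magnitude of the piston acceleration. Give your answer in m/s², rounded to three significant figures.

1130

ω = 2π·2351/60 = 246.2 rad/s
x(θ) = r cosθ + √(L² − r² sin²θ); with ω constant, a = ω²·d²x/dθ².
d²x/dθ² = −r cosθ − r²(cos2θ)/√u − r⁴ sin²2θ/(4u^{3/2}),  u = L² − r² sin²θ = 0.0182286 m².
Substituting r = 0.0344 m, L = 0.1388 m, θ = 110.6°: d²x/dθ² = +0.018636 m.
a = ω²·d²x/dθ² = (246.2)²·(+0.018636) = +1129.6 m/s²;  |a| = 1129.6 m/s².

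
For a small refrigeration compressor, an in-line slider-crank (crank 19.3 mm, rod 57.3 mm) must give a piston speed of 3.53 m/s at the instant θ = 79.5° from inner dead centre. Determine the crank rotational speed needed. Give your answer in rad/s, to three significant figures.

175

For an in-line slider-crank, |v_piston| = rω|sinθ|·[1 + r cosθ/√(L² − r² sin²θ)].
With r = 0.0193 m, L = 0.0573 m, θ = 79.5°: the bracketed kinematic factor |dx/dθ| = 0.020211 m.
ω = v/|dx/dθ| = 3.53/0.020211 = 174.65 rad/s.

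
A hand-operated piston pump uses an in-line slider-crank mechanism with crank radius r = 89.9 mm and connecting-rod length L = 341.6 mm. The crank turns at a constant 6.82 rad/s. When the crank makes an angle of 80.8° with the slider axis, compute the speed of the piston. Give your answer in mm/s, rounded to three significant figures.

ω = 6.82 rad/s
For an in-line slider-crank, x = r cosθ + √(L² − r² sin²θ), so v = −rω sinθ·[1 + r cosθ/√(L² − r² sin²θ)].
With r = 0.0899 m, L = 0.3416 m, θ = 80.8°: √(L² − r² sin²θ) = 0.32987 m.
v = −0.0899·6.82·0.98714·[1 + 0.0899·0.15988/0.32987] = -0.6316 m/s.
|v| = 0.6316 m/s = 631.6 mm/s.

632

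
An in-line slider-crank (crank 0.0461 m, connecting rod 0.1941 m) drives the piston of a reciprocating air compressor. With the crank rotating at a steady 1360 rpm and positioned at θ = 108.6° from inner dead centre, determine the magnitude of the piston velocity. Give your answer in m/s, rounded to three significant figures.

ω = 2π·1360/60 = 142.4 rad/s
For an in-line slider-crank, x = r cosθ + √(L² − r² sin²θ), so v = −rω sinθ·[1 + r cosθ/√(L² − r² sin²θ)].
With r = 0.0461 m, L = 0.1941 m, θ = 108.6°: √(L² − r² sin²θ) = 0.18912 m.
v = −0.0461·142.4·0.94777·[1 + 0.0461·-0.31896/0.18912] = -5.7388 m/s.
|v| = 5.7388 m/s.

5.74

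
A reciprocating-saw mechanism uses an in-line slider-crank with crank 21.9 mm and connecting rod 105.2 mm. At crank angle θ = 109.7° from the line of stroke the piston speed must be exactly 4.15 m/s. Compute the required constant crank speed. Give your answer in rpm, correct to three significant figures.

2070

For an in-line slider-crank, |v_piston| = rω|sinθ|·[1 + r cosθ/√(L² − r² sin²θ)].
With r = 0.0219 m, L = 0.1052 m, θ = 109.7°: the bracketed kinematic factor |dx/dθ| = 0.019143 m.
ω = v/|dx/dθ| = 4.15/0.019143 = 216.79 rad/s.
N = 60ω/(2π) = 2070.2 rpm.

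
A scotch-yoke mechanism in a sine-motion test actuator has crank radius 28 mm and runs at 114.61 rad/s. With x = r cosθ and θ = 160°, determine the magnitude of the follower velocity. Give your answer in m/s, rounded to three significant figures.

ω = 114.6 rad/s
x = r cosθ ⇒ ẋ = −rω sinθ.
|v| = rω|sinθ| = 0.028·114.6·|sin 160°| = 1.0976 m/s.

1.10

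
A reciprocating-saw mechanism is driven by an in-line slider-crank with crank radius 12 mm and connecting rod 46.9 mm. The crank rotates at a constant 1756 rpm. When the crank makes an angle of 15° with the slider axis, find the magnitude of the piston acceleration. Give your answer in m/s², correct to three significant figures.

ω = 2π·1756/60 = 183.9 rad/s
x(θ) = r cosθ + √(L² − r² sin²θ); with ω constant, a = ω²·d²x/dθ².
d²x/dθ² = −r cosθ − r²(cos2θ)/√u − r⁴ sin²2θ/(4u^{3/2}),  u = L² − r² sin²θ = 0.00218996 m².
Substituting r = 0.012 m, L = 0.0469 m, θ = 15°: d²x/dθ² = -0.014269 m.
a = ω²·d²x/dθ² = (183.9)²·(-0.014269) = -482.49 m/s²;  |a| = 482.49 m/s².

482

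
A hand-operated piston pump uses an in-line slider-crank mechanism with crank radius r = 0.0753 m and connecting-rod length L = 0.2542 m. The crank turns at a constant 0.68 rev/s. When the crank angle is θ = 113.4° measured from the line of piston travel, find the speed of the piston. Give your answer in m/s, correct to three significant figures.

ω = 2π·0.68 = 4.273 rad/s
For an in-line slider-crank, x = r cosθ + √(L² − r² sin²θ), so v = −rω sinθ·[1 + r cosθ/√(L² − r² sin²θ)].
With r = 0.0753 m, L = 0.2542 m, θ = 113.4°: √(L² − r² sin²θ) = 0.24463 m.
v = −0.0753·4.273·0.91775·[1 + 0.0753·-0.39715/0.24463] = -0.25917 m/s.
|v| = 0.25917 m/s.

0.259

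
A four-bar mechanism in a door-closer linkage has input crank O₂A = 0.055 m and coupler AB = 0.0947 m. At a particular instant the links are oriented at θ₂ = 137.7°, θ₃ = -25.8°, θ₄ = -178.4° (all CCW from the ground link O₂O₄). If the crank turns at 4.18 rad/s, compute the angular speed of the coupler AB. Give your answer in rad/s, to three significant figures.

3.66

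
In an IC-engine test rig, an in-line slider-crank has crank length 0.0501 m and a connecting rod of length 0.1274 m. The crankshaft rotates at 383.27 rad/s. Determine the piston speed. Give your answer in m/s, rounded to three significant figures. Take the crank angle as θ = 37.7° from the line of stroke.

ω = 383.3 rad/s
For an in-line slider-crank, x = r cosθ + √(L² − r² sin²θ), so v = −rω sinθ·[1 + r cosθ/√(L² − r² sin²θ)].
With r = 0.0501 m, L = 0.1274 m, θ = 37.7°: √(L² − r² sin²θ) = 0.12366 m.
v = −0.0501·383.3·0.61153·[1 + 0.0501·0.79122/0.12366] = -15.507 m/s.
|v| = 15.507 m/s.

15.5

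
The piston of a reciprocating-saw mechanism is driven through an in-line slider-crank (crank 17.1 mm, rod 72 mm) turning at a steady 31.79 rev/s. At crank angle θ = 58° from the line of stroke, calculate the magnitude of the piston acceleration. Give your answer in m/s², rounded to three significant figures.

291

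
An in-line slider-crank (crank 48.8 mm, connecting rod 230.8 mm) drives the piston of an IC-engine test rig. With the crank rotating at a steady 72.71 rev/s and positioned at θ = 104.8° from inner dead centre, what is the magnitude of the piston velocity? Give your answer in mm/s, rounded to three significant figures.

20400

ω = 2π·72.7 = 456.9 rad/s
For an in-line slider-crank, x = r cosθ + √(L² − r² sin²θ), so v = −rω sinθ·[1 + r cosθ/√(L² − r² sin²θ)].
With r = 0.0488 m, L = 0.2308 m, θ = 104.8°: √(L² − r² sin²θ) = 0.22593 m.
v = −0.0488·456.9·0.96682·[1 + 0.0488·-0.25545/0.22593] = -20.365 m/s.
|v| = 20.365 m/s = 20365 mm/s.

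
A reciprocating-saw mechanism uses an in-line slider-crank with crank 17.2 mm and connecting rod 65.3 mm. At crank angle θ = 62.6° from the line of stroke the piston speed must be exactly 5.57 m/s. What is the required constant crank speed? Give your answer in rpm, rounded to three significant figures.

For an in-line slider-crank, |v_piston| = rω|sinθ|·[1 + r cosθ/√(L² − r² sin²θ)].
With r = 0.0172 m, L = 0.0653 m, θ = 62.6°: the bracketed kinematic factor |dx/dθ| = 0.017174 m.
ω = v/|dx/dθ| = 5.57/0.017174 = 324.32 rad/s.
N = 60ω/(2π) = 3097.1 rpm.

3100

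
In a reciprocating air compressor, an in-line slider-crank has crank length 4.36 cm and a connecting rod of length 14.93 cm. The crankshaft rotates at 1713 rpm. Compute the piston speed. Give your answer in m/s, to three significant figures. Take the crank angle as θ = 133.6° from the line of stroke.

ω = 2π·1713/60 = 179.4 rad/s
For an in-line slider-crank, x = r cosθ + √(L² − r² sin²θ), so v = −rω sinθ·[1 + r cosθ/√(L² − r² sin²θ)].
With r = 0.0436 m, L = 0.1493 m, θ = 133.6°: √(L² − r² sin²θ) = 0.14592 m.
v = −0.0436·179.4·0.72417·[1 + 0.0436·-0.68962/0.14592] = -4.4968 m/s.
|v| = 4.4968 m/s.

4.50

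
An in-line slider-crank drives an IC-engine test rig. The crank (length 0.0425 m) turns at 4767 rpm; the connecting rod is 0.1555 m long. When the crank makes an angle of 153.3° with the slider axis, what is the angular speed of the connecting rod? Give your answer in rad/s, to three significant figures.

123

ω = 499.2 rad/s (converted from 4767 rpm).
The rod makes angle φ with the slider axis where L sinφ = r sinθ; differentiating, L cosφ·φ̇ = r ω cosθ.
L cosφ = √(L² − r² sin²θ) = 0.15432 m.
|ω_rod| = r ω |cosθ| / √(L² − r² sin²θ) = 0.0425·499.2·0.89337/0.15432 = 122.82 rad/s.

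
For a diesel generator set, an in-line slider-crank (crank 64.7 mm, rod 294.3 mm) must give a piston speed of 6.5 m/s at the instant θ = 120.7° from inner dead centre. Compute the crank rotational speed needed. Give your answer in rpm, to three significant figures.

For an in-line slider-crank, |v_piston| = rω|sinθ|·[1 + r cosθ/√(L² − r² sin²θ)].
With r = 0.0647 m, L = 0.2943 m, θ = 120.7°: the bracketed kinematic factor |dx/dθ| = 0.049274 m.
ω = v/|dx/dθ| = 6.5/0.049274 = 131.92 rad/s.
N = 60ω/(2π) = 1259.7 rpm.

1260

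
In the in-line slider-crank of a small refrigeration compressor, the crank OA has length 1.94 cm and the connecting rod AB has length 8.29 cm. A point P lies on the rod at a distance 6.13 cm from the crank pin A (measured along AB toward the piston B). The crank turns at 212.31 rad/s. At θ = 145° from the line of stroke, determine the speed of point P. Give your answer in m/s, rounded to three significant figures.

2.21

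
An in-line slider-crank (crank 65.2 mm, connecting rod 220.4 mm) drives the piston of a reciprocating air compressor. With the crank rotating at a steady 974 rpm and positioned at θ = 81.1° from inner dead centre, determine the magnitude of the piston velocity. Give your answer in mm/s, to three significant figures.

6880

ω = 2π·974/60 = 102 rad/s
For an in-line slider-crank, x = r cosθ + √(L² − r² sin²θ), so v = −rω sinθ·[1 + r cosθ/√(L² − r² sin²θ)].
With r = 0.0652 m, L = 0.2204 m, θ = 81.1°: √(L² − r² sin²θ) = 0.21078 m.
v = −0.0652·102·0.98796·[1 + 0.0652·0.15471/0.21078] = -6.8846 m/s.
|v| = 6.8846 m/s = 6884.6 mm/s.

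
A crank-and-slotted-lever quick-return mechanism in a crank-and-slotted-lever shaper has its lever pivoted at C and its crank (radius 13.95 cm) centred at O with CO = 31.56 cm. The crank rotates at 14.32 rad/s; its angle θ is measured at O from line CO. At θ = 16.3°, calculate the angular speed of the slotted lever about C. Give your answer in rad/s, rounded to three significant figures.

4.34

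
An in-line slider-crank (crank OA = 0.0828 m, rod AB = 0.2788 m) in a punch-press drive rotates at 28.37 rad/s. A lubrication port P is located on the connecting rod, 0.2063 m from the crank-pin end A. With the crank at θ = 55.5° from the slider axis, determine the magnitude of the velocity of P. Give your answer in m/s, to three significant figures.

ω = 28.37 rad/s.  Crank-pin speed |V_A| = rω = 2.349 m/s, perpendicular to OA.
Rod angle: sinφ = −(r/L) sinθ ⇒ φ = -14.167°; ω_rod = −rω cosθ/√(L²−r²sin²θ) = -4.922 rad/s.
V_P = V_A + ω_rod × AP, with AP = 0.2063 m along the rod.
Components: V_Px = −rω sinθ − a·ω_rod·sinφ = -2.1844 m/s;  V_Py = rω cosθ + a·ω_rod·cosφ = +0.34599 m/s.
|V_P| = √(V_Px² + V_Py²) = 2.2117 m/s.

2.21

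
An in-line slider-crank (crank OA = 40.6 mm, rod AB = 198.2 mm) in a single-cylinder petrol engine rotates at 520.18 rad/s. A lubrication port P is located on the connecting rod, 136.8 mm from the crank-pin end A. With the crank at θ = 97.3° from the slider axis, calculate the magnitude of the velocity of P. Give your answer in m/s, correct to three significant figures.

ω = 520.2 rad/s.  Crank-pin speed |V_A| = rω = 21.119 m/s, perpendicular to OA.
Rod angle: sinφ = −(r/L) sinθ ⇒ φ = -11.723°; ω_rod = −rω cosθ/√(L²−r²sin²θ) = +13.828 rad/s.
V_P = V_A + ω_rod × AP, with AP = 0.1368 m along the rod.
Components: V_Px = −rω sinθ − a·ω_rod·sinφ = -20.564 m/s;  V_Py = rω cosθ + a·ω_rod·cosφ = -0.83132 m/s.
|V_P| = √(V_Px² + V_Py²) = 20.581 m/s.

20.6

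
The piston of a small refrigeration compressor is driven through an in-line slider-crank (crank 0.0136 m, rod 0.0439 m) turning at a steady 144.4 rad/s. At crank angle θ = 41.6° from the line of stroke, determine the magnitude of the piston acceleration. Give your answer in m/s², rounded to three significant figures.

ω = 144.4 rad/s
x(θ) = r cosθ + √(L² − r² sin²θ); with ω constant, a = ω²·d²x/dθ².
d²x/dθ² = −r cosθ − r²(cos2θ)/√u − r⁴ sin²2θ/(4u^{3/2}),  u = L² − r² sin²θ = 0.00184568 m².
Substituting r = 0.0136 m, L = 0.0439 m, θ = 41.6°: d²x/dθ² = -0.010786 m.
a = ω²·d²x/dθ² = (144.4)²·(-0.010786) = -224.91 m/s²;  |a| = 224.91 m/s².

225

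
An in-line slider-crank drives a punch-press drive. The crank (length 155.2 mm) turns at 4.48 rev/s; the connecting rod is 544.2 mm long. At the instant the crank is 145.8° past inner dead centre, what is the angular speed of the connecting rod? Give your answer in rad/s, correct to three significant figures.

ω = 28.15 rad/s (converted from 4.48 rev/s).
The rod makes angle φ with the slider axis where L sinφ = r sinθ; differentiating, L cosφ·φ̇ = r ω cosθ.
L cosφ = √(L² − r² sin²θ) = 0.53716 m.
|ω_rod| = r ω |cosθ| / √(L² − r² sin²θ) = 0.1552·28.15·0.82708/0.53716 = 6.7265 rad/s.

6.73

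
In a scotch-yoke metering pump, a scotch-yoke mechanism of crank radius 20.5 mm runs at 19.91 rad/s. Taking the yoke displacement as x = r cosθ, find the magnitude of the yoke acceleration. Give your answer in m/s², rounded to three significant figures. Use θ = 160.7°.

7.67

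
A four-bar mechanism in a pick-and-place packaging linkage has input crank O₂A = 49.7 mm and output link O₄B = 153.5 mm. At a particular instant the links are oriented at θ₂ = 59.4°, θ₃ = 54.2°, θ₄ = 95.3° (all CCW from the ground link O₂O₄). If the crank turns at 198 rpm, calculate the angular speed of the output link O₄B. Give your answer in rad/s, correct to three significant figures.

0.926

ω₂ = 20.73 rad/s (from 198 rpm).
Differentiating the loop-closure r₂e^{iθ₂}+r₃e^{iθ₃}=r₁+r₄e^{iθ₄} gives r₂ω₂e^{iθ₂}+r₃ω₃e^{iθ₃}=r₄ω₄e^{iθ₄}.
Eliminating the other unknown: ω₄ = r₂ω₂ sin(θ₂−θ₃) / [r₄ sin(θ₄−θ₃)].
Numerator sine = +0.09063; denominator sine = +0.65738.
Result = 0.0497·20.73·(+0.09063) / (0.1535·(+0.65738)) = +0.92558 rad/s; magnitude 0.92558 rad/s.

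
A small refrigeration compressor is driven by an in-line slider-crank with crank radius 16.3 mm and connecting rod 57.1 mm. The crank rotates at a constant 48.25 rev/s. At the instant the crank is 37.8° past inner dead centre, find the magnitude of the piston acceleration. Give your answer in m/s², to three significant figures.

1300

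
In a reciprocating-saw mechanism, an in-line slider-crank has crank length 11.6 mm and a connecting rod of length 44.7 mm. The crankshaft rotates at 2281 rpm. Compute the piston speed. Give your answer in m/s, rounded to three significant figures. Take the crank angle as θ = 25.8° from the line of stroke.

1.49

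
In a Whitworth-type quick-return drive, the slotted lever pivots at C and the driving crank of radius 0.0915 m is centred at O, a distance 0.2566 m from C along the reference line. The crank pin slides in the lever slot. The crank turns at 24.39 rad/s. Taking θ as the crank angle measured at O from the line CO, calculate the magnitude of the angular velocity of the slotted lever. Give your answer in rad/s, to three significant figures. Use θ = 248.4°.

ω = 24.39 rad/s
Crank pin A relative to C: A = (d + r cosθ, r sinθ); lever angle φ = atan2(r sinθ, d + r cosθ).
Differentiating tanφ: φ̇ = rω(d cosθ + r)/(d² + r² + 2dr cosθ).
d² + r² + 2dr cosθ = |CA|² = 0.0569295 m²;  d cosθ + r = -0.0029608 m.
|ω_lever| = |0.0915·24.39·-0.0029608| / 0.0569295 = 0.11606 rad/s.

0.116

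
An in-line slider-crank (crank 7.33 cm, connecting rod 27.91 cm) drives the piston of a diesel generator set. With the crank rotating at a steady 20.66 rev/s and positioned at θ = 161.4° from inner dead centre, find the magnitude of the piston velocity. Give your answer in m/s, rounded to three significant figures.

ω = 2π·20.7 = 129.8 rad/s
For an in-line slider-crank, x = r cosθ + √(L² − r² sin²θ), so v = −rω sinθ·[1 + r cosθ/√(L² − r² sin²θ)].
With r = 0.0733 m, L = 0.2791 m, θ = 161.4°: √(L² − r² sin²θ) = 0.27812 m.
v = −0.0733·129.8·0.31896·[1 + 0.0733·-0.94777/0.27812] = -2.2768 m/s.
|v| = 2.2768 m/s.

2.28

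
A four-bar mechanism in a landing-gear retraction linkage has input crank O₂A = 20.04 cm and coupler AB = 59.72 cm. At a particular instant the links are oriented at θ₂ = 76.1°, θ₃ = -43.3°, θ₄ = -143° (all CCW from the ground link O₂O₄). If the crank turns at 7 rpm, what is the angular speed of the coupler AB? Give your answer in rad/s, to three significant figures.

ω₂ = 0.733 rad/s (from 7 rpm).
Differentiating the loop-closure r₂e^{iθ₂}+r₃e^{iθ₃}=r₁+r₄e^{iθ₄} gives r₂ω₂e^{iθ₂}+r₃ω₃e^{iθ₃}=r₄ω₄e^{iθ₄}.
Eliminating the other unknown: ω₃ = r₂ω₂ sin(θ₄−θ₂) / [r₃ sin(θ₃−θ₄)].
Numerator sine = +0.63068; denominator sine = +0.98570.
Result = 0.2004·0.733·(+0.63068) / (0.5972·(+0.98570)) = +0.15739 rad/s; magnitude 0.15739 rad/s.

0.157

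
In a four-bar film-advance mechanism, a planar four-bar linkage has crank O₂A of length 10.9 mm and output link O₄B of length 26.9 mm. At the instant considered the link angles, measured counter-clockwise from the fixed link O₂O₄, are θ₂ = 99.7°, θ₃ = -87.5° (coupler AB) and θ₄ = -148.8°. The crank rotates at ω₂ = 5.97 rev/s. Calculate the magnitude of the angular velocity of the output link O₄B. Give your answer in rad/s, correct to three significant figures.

2.17

ω₂ = 37.51 rad/s (from 5.97 rev/s).
Differentiating the loop-closure r₂e^{iθ₂}+r₃e^{iθ₃}=r₁+r₄e^{iθ₄} gives r₂ω₂e^{iθ₂}+r₃ω₃e^{iθ₃}=r₄ω₄e^{iθ₄}.
Eliminating the other unknown: ω₄ = r₂ω₂ sin(θ₂−θ₃) / [r₄ sin(θ₄−θ₃)].
Numerator sine = -0.12533; denominator sine = -0.87715.
Result = 0.0109·37.51·(-0.12533) / (0.0269·(-0.87715)) = +2.1718 rad/s; magnitude 2.1718 rad/s.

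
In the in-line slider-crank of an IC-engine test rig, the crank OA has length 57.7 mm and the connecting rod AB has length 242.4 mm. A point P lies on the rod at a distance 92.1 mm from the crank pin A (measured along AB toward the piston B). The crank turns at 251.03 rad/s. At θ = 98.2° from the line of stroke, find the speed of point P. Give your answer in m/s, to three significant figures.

ω = 251 rad/s.  Crank-pin speed |V_A| = rω = 14.484 m/s, perpendicular to OA.
Rod angle: sinφ = −(r/L) sinθ ⇒ φ = -13.627°; ω_rod = −rω cosθ/√(L²−r²sin²θ) = +8.7696 rad/s.
V_P = V_A + ω_rod × AP, with AP = 0.0921 m along the rod.
Components: V_Px = −rω sinθ − a·ω_rod·sinφ = -14.146 m/s;  V_Py = rω cosθ + a·ω_rod·cosφ = -1.281 m/s.
|V_P| = √(V_Px² + V_Py²) = 14.204 m/s.

14.2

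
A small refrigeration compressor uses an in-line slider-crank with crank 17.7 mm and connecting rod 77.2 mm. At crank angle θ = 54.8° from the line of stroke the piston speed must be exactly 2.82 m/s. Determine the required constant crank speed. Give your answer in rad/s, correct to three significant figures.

172

For an in-line slider-crank, |v_piston| = rω|sinθ|·[1 + r cosθ/√(L² − r² sin²θ)].
With r = 0.0177 m, L = 0.0772 m, θ = 54.8°: the bracketed kinematic factor |dx/dθ| = 0.016409 m.
ω = v/|dx/dθ| = 2.82/0.016409 = 171.85 rad/s.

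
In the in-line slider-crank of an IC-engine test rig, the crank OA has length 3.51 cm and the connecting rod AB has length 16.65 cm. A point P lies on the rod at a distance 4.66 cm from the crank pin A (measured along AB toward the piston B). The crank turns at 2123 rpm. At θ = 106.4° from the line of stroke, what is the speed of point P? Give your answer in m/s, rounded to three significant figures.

7.53

ω = 222.3 rad/s.  Crank-pin speed |V_A| = rω = 7.8034 m/s, perpendicular to OA.
Rod angle: sinφ = −(r/L) sinθ ⇒ φ = -11.668°; ω_rod = −rω cosθ/√(L²−r²sin²θ) = +13.512 rad/s.
V_P = V_A + ω_rod × AP, with AP = 0.0466 m along the rod.
Components: V_Px = −rω sinθ − a·ω_rod·sinφ = -7.3586 m/s;  V_Py = rω cosθ + a·ω_rod·cosφ = -1.5866 m/s.
|V_P| = √(V_Px² + V_Py²) = 7.5277 m/s.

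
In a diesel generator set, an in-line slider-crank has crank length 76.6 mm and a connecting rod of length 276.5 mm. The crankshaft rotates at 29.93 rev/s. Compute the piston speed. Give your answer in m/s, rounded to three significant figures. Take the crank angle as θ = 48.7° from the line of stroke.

ω = 2π·29.9 = 188.1 rad/s
For an in-line slider-crank, x = r cosθ + √(L² − r² sin²θ), so v = −rω sinθ·[1 + r cosθ/√(L² − r² sin²θ)].
With r = 0.0766 m, L = 0.2765 m, θ = 48.7°: √(L² − r² sin²θ) = 0.27045 m.
v = −0.0766·188.1·0.75126·[1 + 0.0766·0.66000/0.27045] = -12.845 m/s.
|v| = 12.845 m/s.

12.8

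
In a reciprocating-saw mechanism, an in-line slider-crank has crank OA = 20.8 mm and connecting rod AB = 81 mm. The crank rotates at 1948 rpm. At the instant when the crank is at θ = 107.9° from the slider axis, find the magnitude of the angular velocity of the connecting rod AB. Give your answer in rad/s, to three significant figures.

16.6

ω = 204 rad/s (converted from 1948 rpm).
The rod makes angle φ with the slider axis where L sinφ = r sinθ; differentiating, L cosφ·φ̇ = r ω cosθ.
L cosφ = √(L² − r² sin²θ) = 0.078544 m.
|ω_rod| = r ω |cosθ| / √(L² − r² sin²θ) = 0.0208·204·0.30736/0.078544 = 16.604 rad/s.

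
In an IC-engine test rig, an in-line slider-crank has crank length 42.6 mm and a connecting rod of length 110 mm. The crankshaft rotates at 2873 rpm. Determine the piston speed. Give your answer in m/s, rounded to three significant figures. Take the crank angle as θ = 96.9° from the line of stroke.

12.1

ω = 2π·2873/60 = 300.9 rad/s
For an in-line slider-crank, x = r cosθ + √(L² − r² sin²θ), so v = −rω sinθ·[1 + r cosθ/√(L² − r² sin²θ)].
With r = 0.0426 m, L = 0.11 m, θ = 96.9°: √(L² − r² sin²θ) = 0.10155 m.
v = −0.0426·300.9·0.99276·[1 + 0.0426·-0.12014/0.10155] = -12.083 m/s.
|v| = 12.083 m/s.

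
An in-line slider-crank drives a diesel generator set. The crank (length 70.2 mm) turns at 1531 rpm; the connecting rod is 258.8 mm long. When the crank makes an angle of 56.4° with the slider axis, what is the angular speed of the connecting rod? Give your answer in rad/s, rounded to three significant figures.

24.7

ω = 160.3 rad/s (converted from 1531 rpm).
The rod makes angle φ with the slider axis where L sinφ = r sinθ; differentiating, L cosφ·φ̇ = r ω cosθ.
L cosφ = √(L² − r² sin²θ) = 0.25211 m.
|ω_rod| = r ω |cosθ| / √(L² − r² sin²θ) = 0.0702·160.3·0.55339/0.25211 = 24.705 rad/s.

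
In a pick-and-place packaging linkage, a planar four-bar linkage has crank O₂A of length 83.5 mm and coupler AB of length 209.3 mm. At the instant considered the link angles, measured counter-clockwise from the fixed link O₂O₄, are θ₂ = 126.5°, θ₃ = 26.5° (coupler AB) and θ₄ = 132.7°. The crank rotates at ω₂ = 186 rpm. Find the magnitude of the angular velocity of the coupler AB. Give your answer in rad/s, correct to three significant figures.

ω₂ = 19.48 rad/s (from 186 rpm).
Differentiating the loop-closure r₂e^{iθ₂}+r₃e^{iθ₃}=r₁+r₄e^{iθ₄} gives r₂ω₂e^{iθ₂}+r₃ω₃e^{iθ₃}=r₄ω₄e^{iθ₄}.
Eliminating the other unknown: ω₃ = r₂ω₂ sin(θ₄−θ₂) / [r₃ sin(θ₃−θ₄)].
Numerator sine = +0.10800; denominator sine = -0.96029.
Result = 0.0835·19.48·(+0.10800) / (0.2093·(-0.96029)) = -0.87393 rad/s; magnitude 0.87393 rad/s.

0.874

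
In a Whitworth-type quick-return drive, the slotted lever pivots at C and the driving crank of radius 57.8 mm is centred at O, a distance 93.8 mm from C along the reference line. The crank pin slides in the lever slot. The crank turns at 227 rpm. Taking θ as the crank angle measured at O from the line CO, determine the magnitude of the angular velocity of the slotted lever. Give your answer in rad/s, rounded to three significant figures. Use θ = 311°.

8.52

ω = 23.77 rad/s (from 227 rpm).
Crank pin A relative to C: A = (d + r cosθ, r sinθ); lever angle φ = atan2(r sinθ, d + r cosθ).
Differentiating tanφ: φ̇ = rω(d cosθ + r)/(d² + r² + 2dr cosθ).
d² + r² + 2dr cosθ = |CA|² = 0.0192531 m²;  d cosθ + r = +0.11934 m.
|ω_lever| = |0.0578·23.77·+0.11934| / 0.0192531 = 8.5165 rad/s.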